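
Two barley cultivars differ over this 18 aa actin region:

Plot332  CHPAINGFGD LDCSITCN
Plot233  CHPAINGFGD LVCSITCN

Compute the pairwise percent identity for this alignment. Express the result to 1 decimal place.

Differing sites — 12:D/V.
17 of the 18 sites match, so the percent identity is 17/18 × 100 = 94.4%.

94.4%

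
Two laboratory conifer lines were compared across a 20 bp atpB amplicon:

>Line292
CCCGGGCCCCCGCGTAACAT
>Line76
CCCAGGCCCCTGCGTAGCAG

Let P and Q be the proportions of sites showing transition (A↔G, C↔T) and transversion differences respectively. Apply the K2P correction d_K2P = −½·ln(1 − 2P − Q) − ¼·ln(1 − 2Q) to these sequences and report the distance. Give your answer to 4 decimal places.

Differing sites — 4:G/A (Ti); 11:C/T (Ti); 17:A/G (Ti); 20:T/G (Tv).
Of the 4 differences, 3 transitions and 1 transversion over 20 sites: P = 3/20 = 0.150000, Q = 1/20 = 0.050000.
d = −0.5·ln(0.650000) − 0.25·ln(0.900000) = −0.5·(-0.430783) − 0.25·(-0.105361) = 0.2417.

0.2417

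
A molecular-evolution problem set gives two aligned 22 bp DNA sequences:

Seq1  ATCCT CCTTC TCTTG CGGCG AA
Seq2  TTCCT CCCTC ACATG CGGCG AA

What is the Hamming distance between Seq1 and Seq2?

The sequences differ at positions 1 (A/T), 8 (T/C), 11 (T/A), 13 (T/A).
That gives 4 mismatches out of 22 aligned sites, so the Hamming distance is 4.

4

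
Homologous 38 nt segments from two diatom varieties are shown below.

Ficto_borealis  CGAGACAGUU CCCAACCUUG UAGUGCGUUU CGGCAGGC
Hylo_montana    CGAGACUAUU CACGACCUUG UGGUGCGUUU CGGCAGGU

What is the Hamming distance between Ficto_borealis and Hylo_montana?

6

The sequences differ at positions 7 (A/U), 8 (G/A), 12 (C/A), 14 (A/G), 22 (A/G), 38 (C/U).
That gives 6 mismatches out of 38 aligned sites, so the Hamming distance is 6.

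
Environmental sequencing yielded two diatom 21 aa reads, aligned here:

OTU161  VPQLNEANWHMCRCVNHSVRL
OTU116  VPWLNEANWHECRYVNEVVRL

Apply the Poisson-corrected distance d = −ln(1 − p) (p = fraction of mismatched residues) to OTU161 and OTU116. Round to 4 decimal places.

Mismatches occur at site 3 (Q→W), site 11 (M→E), site 14 (C→Y), site 17 (H→E), site 18 (S→V).
p = 5/21 = 0.238095.
d = −ln(1 − 0.238095) = −ln(0.761905) = 0.2719.

0.2719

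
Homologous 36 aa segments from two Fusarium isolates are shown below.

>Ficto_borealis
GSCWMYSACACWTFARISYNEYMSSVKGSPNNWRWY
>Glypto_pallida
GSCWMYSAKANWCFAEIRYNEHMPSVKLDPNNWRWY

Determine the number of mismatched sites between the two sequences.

Mismatches occur at site 9 (C→K), site 11 (C→N), site 13 (T→C), site 16 (R→E), site 18 (S→R), site 22 (Y→H), site 24 (S→P), site 28 (G→L), site 29 (S→D).
That gives 9 mismatches out of 36 aligned sites, so the Hamming distance is 9.

9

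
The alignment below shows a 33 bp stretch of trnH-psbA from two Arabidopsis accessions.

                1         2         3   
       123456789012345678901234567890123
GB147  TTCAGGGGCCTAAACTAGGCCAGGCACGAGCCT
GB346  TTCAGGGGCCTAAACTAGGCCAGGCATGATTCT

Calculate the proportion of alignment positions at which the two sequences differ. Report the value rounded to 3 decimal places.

Differing sites — 27:C/T; 30:G/T; 31:C/T.
There are 3 differences over 33 sites, so p = 3/33 = 0.091.

0.091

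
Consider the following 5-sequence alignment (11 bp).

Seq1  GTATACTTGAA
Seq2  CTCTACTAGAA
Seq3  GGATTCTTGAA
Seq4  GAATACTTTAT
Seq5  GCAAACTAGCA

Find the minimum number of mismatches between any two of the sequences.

2

Pairwise Hamming distances:
  Seq1 vs Seq2: 3
  Seq1 vs Seq3: 2
  Seq1 vs Seq4: 3
  Seq1 vs Seq5: 4
  Seq2 vs Seq3: 5
  Seq2 vs Seq4: 6
  Seq2 vs Seq5: 5
  Seq3 vs Seq4: 4
  Seq3 vs Seq5: 5
  Seq4 vs Seq5: 6
The smallest is 2, between Seq1 and Seq3.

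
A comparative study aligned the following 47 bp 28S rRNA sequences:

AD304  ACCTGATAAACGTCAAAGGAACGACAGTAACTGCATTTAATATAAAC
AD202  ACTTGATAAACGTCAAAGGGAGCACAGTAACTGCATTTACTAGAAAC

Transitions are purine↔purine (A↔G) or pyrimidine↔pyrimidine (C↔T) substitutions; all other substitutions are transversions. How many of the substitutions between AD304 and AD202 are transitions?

Differing sites — 3:C/T (Ti); 20:A/G (Ti); 22:C/G (Tv); 23:G/C (Tv); 40:A/C (Tv); 43:T/G (Tv).
Of the 6 differences, 2 transitions and 4 transversions, so the answer is 2.

2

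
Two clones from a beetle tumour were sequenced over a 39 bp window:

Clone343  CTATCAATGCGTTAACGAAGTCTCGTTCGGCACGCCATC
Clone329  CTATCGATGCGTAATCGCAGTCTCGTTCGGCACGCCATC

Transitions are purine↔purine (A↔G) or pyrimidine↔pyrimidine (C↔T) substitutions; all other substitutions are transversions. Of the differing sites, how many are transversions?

Mismatches occur at site 6 (A/G, transition), site 13 (T/A, transversion), site 15 (A/T, transversion), site 18 (A/C, transversion).
Of the 4 differences, 1 transition and 3 transversions, so the answer is 3.

3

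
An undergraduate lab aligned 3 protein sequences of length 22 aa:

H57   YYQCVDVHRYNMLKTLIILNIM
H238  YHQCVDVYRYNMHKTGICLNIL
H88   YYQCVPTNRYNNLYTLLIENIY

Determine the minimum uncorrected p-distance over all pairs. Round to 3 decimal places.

Pairwise Hamming distances:
  H57 vs H238: 6
  H57 vs H88: 8
  H238 vs H88: 12
The smallest is 6 mismatches, between H57 and H238; p = 6/22 = 0.273.

0.273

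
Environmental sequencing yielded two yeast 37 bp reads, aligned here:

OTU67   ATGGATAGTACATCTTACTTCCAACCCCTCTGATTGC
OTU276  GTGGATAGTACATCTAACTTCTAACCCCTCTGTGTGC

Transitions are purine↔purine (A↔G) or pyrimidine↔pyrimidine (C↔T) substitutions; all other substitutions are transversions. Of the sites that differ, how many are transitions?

2

Differing sites — 1:A/G (Ti); 16:T/A (Tv); 22:C/T (Ti); 33:A/T (Tv); 34:T/G (Tv).
Of the 5 differences, 2 transitions and 3 transversions, so the answer is 2.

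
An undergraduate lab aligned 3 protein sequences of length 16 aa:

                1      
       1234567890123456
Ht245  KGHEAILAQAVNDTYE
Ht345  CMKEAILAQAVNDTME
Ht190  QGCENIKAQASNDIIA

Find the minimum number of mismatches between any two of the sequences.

4

Pairwise Hamming distances:
  Ht245 vs Ht345: 4
  Ht245 vs Ht190: 8
  Ht345 vs Ht190: 9
The smallest is 4, between Ht245 and Ht345.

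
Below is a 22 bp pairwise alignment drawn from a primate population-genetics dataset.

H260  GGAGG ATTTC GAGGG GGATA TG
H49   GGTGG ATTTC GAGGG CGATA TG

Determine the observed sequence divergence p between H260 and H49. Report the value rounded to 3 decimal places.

Mismatches occur at site 3 (A/T), site 16 (G/C).
There are 2 differences over 22 sites, so p = 2/22 = 0.091.

0.091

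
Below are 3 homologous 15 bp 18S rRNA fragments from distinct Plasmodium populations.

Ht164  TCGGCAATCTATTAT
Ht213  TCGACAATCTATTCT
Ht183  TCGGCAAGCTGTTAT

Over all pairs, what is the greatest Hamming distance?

4

Pairwise Hamming distances:
  Ht164 vs Ht213: 2
  Ht164 vs Ht183: 2
  Ht213 vs Ht183: 4
The largest is 4, between Ht213 and Ht183.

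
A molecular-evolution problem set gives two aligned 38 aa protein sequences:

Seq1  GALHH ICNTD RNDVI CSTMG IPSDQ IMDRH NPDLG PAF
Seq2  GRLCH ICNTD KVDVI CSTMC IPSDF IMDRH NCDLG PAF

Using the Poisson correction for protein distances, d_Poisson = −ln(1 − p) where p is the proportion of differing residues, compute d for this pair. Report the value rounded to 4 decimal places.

0.2036

Mismatches occur at site 2 (A↔R), site 4 (H↔C), site 11 (R↔K), site 12 (N↔V), site 20 (G↔C), site 25 (Q↔F), site 32 (P↔C).
p = 7/38 = 0.184211.
d = −ln(1 − 0.184211) = −ln(0.815789) = 0.2036.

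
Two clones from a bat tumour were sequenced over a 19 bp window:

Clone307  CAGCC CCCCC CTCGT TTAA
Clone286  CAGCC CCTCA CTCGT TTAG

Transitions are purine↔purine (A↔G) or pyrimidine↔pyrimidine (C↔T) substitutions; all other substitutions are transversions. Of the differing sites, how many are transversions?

1

Differing sites — 8:C/T (Ti); 10:C/A (Tv); 19:A/G (Ti).
Of the 3 differences, 2 transitions and 1 transversion, so the answer is 1.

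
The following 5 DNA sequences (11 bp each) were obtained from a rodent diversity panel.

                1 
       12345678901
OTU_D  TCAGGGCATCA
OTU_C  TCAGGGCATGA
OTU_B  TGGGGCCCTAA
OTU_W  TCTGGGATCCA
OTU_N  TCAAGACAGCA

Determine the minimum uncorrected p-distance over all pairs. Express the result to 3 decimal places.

0.091

Pairwise Hamming distances:
  OTU_D vs OTU_C: 1
  OTU_D vs OTU_B: 5
  OTU_D vs OTU_W: 4
  OTU_D vs OTU_N: 3
  OTU_C vs OTU_B: 5
  OTU_C vs OTU_W: 5
  OTU_C vs OTU_N: 4
  OTU_B vs OTU_W: 7
  OTU_B vs OTU_N: 7
  OTU_W vs OTU_N: 6
The smallest is 1 mismatch, between OTU_D and OTU_C; p = 1/11 = 0.091.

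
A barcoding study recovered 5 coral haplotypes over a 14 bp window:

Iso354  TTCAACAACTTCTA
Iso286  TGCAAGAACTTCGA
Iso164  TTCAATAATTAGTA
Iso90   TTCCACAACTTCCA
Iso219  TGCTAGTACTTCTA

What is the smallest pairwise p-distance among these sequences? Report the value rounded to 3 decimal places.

Pairwise Hamming distances:
  Iso354 vs Iso286: 3
  Iso354 vs Iso164: 4
  Iso354 vs Iso90: 2
  Iso354 vs Iso219: 4
  Iso286 vs Iso164: 6
  Iso286 vs Iso90: 4
  Iso286 vs Iso219: 3
  Iso164 vs Iso90: 6
  Iso164 vs Iso219: 7
  Iso90 vs Iso219: 5
The smallest is 2 mismatches, between Iso354 and Iso90; p = 2/14 = 0.143.

0.143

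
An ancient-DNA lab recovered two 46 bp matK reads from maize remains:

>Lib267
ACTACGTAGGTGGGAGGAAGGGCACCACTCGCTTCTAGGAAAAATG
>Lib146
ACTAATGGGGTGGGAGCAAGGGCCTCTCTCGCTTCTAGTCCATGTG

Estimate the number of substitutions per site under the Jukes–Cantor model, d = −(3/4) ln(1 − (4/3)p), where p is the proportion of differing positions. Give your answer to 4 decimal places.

The sequences differ at positions 5 (C/A), 6 (G/T), 7 (T/G), 8 (A/G), 17 (G/C), 24 (A/C), 25 (C/T), 27 (A/T), 39 (G/T), 40 (A/C), 41 (A/C), 43 (A/T), 44 (A/G).
p = 13/46 = 0.282609.
d = −0.75 · ln(1 − (4/3)·0.282609) = −0.75 · ln(0.623188) = −0.75 · (-0.472907) = 0.3547.

0.3547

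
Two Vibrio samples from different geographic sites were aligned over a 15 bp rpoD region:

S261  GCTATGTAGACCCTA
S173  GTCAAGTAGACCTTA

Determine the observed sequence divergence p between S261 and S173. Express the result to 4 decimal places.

Mismatches occur at site 2 (C↔T), site 3 (T↔C), site 5 (T↔A), site 13 (C↔T).
There are 4 differences over 15 sites, so p = 4/15 = 0.2667.

0.2667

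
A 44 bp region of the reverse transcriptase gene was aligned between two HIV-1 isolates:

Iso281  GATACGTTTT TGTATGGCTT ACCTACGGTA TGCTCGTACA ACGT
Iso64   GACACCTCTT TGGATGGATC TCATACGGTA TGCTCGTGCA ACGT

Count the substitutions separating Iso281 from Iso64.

Differing sites — 3:T/C; 6:G/C; 8:T/C; 13:T/G; 18:C/A; 20:T/C; 21:A/T; 23:C/A; 38:A/G.
That gives 9 mismatches out of 44 aligned sites, so the Hamming distance is 9.

9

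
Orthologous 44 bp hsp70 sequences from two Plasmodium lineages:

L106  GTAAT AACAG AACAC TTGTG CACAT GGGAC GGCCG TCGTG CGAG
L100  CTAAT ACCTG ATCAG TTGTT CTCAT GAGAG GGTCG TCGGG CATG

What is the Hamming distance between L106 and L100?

Mismatches occur at site 1 (G/C), site 7 (A/C), site 9 (A/T), site 12 (A/T), site 15 (C/G), site 20 (G/T), site 22 (A/T), site 27 (G/A), site 30 (C/G), site 33 (C/T), site 39 (T/G), site 42 (G/A), site 43 (A/T).
That gives 13 mismatches out of 44 aligned sites, so the Hamming distance is 13.

13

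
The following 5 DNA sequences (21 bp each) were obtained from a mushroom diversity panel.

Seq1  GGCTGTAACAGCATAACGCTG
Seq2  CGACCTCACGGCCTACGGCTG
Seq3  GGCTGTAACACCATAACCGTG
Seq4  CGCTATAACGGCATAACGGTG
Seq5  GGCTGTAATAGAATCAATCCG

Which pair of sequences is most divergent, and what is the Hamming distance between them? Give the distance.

Pairwise Hamming distances:
  Seq1 vs Seq2: 9
  Seq1 vs Seq3: 3
  Seq1 vs Seq4: 4
  Seq1 vs Seq5: 6
  Seq2 vs Seq3: 12
  Seq2 vs Seq4: 8
  Seq2 vs Seq5: 14
  Seq3 vs Seq4: 5
  Seq3 vs Seq5: 8
  Seq4 vs Seq5: 10
The largest is 14, between Seq2 and Seq5.

14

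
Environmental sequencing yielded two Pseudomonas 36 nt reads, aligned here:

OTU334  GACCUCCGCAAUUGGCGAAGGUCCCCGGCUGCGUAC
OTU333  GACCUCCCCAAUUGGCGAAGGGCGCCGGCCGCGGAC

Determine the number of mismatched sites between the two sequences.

5

The sequences differ at positions 8 (G/C), 22 (U/G), 24 (C/G), 30 (U/C), 34 (U/G).
That gives 5 mismatches out of 36 aligned sites, so the Hamming distance is 5.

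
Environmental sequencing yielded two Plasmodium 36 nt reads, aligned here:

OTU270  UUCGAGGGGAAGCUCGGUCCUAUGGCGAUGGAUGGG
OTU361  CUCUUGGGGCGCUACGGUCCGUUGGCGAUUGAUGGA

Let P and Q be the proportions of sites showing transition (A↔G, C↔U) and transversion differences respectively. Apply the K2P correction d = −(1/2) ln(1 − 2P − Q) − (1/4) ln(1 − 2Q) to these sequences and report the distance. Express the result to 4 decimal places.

0.4408

The sequences differ at positions 1 (U/C, transition), 4 (G/U, transversion), 5 (A/U, transversion), 10 (A/C, transversion), 11 (A/G, transition), 12 (G/C, transversion), 13 (C/U, transition), 14 (U/A, transversion), 21 (U/G, transversion), 22 (A/U, transversion), 30 (G/U, transversion), 36 (G/A, transition).
Of the 12 differences, 4 transitions and 8 transversions over 36 sites: P = 4/36 = 0.111111, Q = 8/36 = 0.222222.
d = −0.5·ln(0.555556) − 0.25·ln(0.555556) = −0.5·(-0.587786) − 0.25·(-0.587786) = 0.4408.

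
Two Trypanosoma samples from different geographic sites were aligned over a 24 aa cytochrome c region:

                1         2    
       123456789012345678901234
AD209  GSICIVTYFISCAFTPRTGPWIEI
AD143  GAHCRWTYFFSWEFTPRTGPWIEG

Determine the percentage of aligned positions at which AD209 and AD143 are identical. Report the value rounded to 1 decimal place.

66.7%

The sequences differ at positions 2 (S/A), 3 (I/H), 5 (I/R), 6 (V/W), 10 (I/F), 12 (C/W), 13 (A/E), 24 (I/G).
16 of the 24 sites match, so the percent identity is 16/24 × 100 = 66.7%.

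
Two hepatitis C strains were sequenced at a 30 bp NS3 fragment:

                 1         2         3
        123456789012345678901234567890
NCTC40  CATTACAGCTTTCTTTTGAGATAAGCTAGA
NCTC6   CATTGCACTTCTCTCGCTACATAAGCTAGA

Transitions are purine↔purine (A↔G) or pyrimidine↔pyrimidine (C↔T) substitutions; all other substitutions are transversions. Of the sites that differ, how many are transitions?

The sequences differ at positions 5 (A/G, transition), 8 (G/C, transversion), 9 (C/T, transition), 11 (T/C, transition), 15 (T/C, transition), 16 (T/G, transversion), 17 (T/C, transition), 18 (G/T, transversion), 20 (G/C, transversion).
Of the 9 differences, 5 transitions and 4 transversions, so the answer is 5.

5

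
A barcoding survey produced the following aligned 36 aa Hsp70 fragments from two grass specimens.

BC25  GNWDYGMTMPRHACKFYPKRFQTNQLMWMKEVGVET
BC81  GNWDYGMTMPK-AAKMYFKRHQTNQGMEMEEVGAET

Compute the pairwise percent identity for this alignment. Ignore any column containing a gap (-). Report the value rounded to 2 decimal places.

Excluding the 1 gap column leaves 35 comparable sites.
The sequences differ at positions 11 (R/K), 14 (C/A), 16 (F/M), 18 (P/F), 21 (F/H), 26 (L/G), 28 (W/E), 30 (K/E), 34 (V/A).
26 of the 35 comparable sites match, so the percent identity is 26/35 × 100 = 74.29%.

74.29%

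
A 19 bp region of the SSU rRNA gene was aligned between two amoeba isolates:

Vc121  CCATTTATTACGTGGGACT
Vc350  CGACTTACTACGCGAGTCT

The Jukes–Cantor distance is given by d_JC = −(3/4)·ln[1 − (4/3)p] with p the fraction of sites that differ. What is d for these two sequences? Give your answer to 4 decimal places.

Mismatches occur at site 2 (C↔G), site 4 (T↔C), site 8 (T↔C), site 13 (T↔C), site 15 (G↔A), site 17 (A↔T).
p = 6/19 = 0.315789.
d = −0.75 · ln(1 − (4/3)·0.315789) = −0.75 · ln(0.578948) = −0.75 · (-0.546543) = 0.4099.

0.4099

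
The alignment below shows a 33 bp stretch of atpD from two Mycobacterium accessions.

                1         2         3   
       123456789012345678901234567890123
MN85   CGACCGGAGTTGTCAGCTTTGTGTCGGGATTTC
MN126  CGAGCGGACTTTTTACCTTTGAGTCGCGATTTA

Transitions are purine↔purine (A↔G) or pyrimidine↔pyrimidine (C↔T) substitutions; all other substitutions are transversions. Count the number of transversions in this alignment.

7

The sequences differ at positions 4 (C/G, transversion), 9 (G/C, transversion), 12 (G/T, transversion), 14 (C/T, transition), 16 (G/C, transversion), 22 (T/A, transversion), 27 (G/C, transversion), 33 (C/A, transversion).
Of the 8 differences, 1 transition and 7 transversions, so the answer is 7.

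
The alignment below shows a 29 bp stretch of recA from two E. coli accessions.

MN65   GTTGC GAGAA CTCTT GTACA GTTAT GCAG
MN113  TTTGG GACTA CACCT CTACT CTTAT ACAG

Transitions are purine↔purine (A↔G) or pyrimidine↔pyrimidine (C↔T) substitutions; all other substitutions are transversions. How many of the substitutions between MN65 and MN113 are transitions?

Differing sites — 1:G/T (Tv); 5:C/G (Tv); 8:G/C (Tv); 9:A/T (Tv); 12:T/A (Tv); 14:T/C (Ti); 16:G/C (Tv); 20:A/T (Tv); 21:G/C (Tv); 26:G/A (Ti).
Of the 10 differences, 2 transitions and 8 transversions, so the answer is 2.

2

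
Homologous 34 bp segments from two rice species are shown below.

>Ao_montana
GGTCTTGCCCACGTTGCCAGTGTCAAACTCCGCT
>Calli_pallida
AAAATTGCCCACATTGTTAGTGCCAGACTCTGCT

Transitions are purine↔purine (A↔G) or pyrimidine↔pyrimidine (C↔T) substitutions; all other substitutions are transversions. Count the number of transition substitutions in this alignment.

Mismatches occur at site 1 (G/A, transition), site 2 (G/A, transition), site 3 (T/A, transversion), site 4 (C/A, transversion), site 13 (G/A, transition), site 17 (C/T, transition), site 18 (C/T, transition), site 23 (T/C, transition), site 26 (A/G, transition), site 31 (C/T, transition).
Of the 10 differences, 8 transitions and 2 transversions, so the answer is 8.

8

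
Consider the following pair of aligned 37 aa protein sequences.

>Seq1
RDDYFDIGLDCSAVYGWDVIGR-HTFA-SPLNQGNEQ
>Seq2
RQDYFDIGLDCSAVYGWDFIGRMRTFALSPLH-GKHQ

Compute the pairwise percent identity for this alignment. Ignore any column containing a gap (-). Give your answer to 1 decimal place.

82.4%

Excluding the 3 gap columns leaves 34 comparable sites.
Differing sites — 2:D/Q; 19:V/F; 24:H/R; 32:N/H; 35:N/K; 36:E/H.
28 of the 34 comparable sites match, so the percent identity is 28/34 × 100 = 82.4%.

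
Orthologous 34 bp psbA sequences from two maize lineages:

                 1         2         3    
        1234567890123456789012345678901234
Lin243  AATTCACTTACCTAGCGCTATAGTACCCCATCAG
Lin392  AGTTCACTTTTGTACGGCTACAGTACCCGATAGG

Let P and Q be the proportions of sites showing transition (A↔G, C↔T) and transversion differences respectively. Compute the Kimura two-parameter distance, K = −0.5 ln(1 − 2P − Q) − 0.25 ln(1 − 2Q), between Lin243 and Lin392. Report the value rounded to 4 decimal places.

0.3741

Differing sites — 2:A/G (Ti); 10:A/T (Tv); 11:C/T (Ti); 12:C/G (Tv); 15:G/C (Tv); 16:C/G (Tv); 21:T/C (Ti); 29:C/G (Tv); 32:C/A (Tv); 33:A/G (Ti).
Of the 10 differences, 4 transitions and 6 transversions over 34 sites: P = 4/34 = 0.117647, Q = 6/34 = 0.176471.
d = −0.5·ln(0.588235) − 0.25·ln(0.647058) = −0.5·(-0.530629) − 0.25·(-0.435319) = 0.3741.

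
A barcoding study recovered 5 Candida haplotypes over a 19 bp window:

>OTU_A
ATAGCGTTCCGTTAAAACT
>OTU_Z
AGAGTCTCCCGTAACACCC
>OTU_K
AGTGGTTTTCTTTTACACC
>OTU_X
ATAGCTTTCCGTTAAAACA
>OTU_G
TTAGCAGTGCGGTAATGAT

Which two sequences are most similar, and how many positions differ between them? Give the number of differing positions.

2

Pairwise Hamming distances:
  OTU_A vs OTU_Z: 8
  OTU_A vs OTU_K: 9
  OTU_A vs OTU_X: 2
  OTU_A vs OTU_G: 8
  OTU_Z vs OTU_K: 11
  OTU_Z vs OTU_X: 8
  OTU_Z vs OTU_G: 14
  OTU_K vs OTU_X: 8
  OTU_K vs OTU_G: 14
  OTU_X vs OTU_G: 9
The smallest is 2, between OTU_A and OTU_X.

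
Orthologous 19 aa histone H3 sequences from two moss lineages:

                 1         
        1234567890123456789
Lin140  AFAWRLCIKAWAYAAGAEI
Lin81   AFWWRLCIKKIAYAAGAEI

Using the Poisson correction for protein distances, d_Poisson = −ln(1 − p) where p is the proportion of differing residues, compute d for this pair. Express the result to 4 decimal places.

0.1719

Differing sites — 3:A/W; 10:A/K; 11:W/I.
p = 3/19 = 0.157895.
d = −ln(1 − 0.157895) = −ln(0.842105) = 0.1719.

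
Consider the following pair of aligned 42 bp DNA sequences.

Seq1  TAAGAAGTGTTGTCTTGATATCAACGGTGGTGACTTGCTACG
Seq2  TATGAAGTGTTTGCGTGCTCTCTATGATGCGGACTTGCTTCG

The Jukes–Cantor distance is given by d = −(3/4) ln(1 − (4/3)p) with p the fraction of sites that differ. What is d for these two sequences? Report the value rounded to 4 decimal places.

0.3597

The sequences differ at positions 3 (A/T), 12 (G/T), 13 (T/G), 15 (T/G), 18 (A/C), 20 (A/C), 23 (A/T), 25 (C/T), 27 (G/A), 30 (G/C), 31 (T/G), 40 (A/T).
p = 12/42 = 0.285714.
d = −0.75 · ln(1 − (4/3)·0.285714) = −0.75 · ln(0.619048) = −0.75 · (-0.479572) = 0.3597.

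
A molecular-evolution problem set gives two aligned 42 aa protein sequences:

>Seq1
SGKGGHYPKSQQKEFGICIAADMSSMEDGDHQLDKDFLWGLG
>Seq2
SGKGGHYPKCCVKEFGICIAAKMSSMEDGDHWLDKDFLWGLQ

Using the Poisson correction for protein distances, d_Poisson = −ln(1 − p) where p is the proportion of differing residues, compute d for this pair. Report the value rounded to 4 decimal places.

Differing sites — 10:S/C; 11:Q/C; 12:Q/V; 22:D/K; 32:Q/W; 42:G/Q.
p = 6/42 = 0.142857.
d = −ln(1 − 0.142857) = −ln(0.857143) = 0.1542.

0.1542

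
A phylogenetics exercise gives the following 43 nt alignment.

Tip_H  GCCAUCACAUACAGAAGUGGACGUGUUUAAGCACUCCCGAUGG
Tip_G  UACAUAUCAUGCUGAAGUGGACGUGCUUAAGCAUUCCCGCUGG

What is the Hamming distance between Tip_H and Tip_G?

9

Differing sites — 1:G/U; 2:C/A; 6:C/A; 7:A/U; 11:A/G; 13:A/U; 26:U/C; 34:C/U; 40:A/C.
That gives 9 mismatches out of 43 aligned sites, so the Hamming distance is 9.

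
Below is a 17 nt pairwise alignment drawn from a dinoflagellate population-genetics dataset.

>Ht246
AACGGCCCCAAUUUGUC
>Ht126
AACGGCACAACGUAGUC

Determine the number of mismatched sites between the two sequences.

5

The sequences differ at positions 7 (C/A), 9 (C/A), 11 (A/C), 12 (U/G), 14 (U/A).
That gives 5 mismatches out of 17 aligned sites, so the Hamming distance is 5.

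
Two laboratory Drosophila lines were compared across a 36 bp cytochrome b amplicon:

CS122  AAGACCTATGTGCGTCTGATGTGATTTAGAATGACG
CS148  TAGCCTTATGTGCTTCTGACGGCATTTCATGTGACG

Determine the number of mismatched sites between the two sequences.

11

Mismatches occur at site 1 (A/T), site 4 (A/C), site 6 (C/T), site 14 (G/T), site 20 (T/C), site 22 (T/G), site 23 (G/C), site 28 (A/C), site 29 (G/A), site 30 (A/T), site 31 (A/G).
That gives 11 mismatches out of 36 aligned sites, so the Hamming distance is 11.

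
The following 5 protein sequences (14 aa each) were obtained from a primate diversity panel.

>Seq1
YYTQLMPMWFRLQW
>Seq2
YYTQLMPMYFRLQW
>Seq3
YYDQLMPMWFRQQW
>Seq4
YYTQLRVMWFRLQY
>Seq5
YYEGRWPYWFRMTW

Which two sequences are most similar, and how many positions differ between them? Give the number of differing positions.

Pairwise Hamming distances:
  Seq1 vs Seq2: 1
  Seq1 vs Seq3: 2
  Seq1 vs Seq4: 3
  Seq1 vs Seq5: 7
  Seq2 vs Seq3: 3
  Seq2 vs Seq4: 4
  Seq2 vs Seq5: 8
  Seq3 vs Seq4: 5
  Seq3 vs Seq5: 7
  Seq4 vs Seq5: 9
The smallest is 1, between Seq1 and Seq2.

1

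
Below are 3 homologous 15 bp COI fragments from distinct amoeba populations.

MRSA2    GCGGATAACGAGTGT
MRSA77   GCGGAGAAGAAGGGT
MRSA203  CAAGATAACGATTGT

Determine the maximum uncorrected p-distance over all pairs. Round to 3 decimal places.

0.533

Pairwise Hamming distances:
  MRSA2 vs MRSA77: 4
  MRSA2 vs MRSA203: 4
  MRSA77 vs MRSA203: 8
The largest is 8 mismatches, between MRSA77 and MRSA203; p = 8/15 = 0.533.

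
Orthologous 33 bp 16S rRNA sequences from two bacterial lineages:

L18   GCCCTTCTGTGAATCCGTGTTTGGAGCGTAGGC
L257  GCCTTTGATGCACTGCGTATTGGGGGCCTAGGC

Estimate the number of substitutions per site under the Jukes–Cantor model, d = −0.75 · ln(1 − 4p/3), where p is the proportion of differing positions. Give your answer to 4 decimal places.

Differing sites — 4:C/T; 7:C/G; 8:T/A; 9:G/T; 10:T/G; 11:G/C; 13:A/C; 15:C/G; 19:G/A; 22:T/G; 25:A/G; 28:G/C.
p = 12/33 = 0.363636.
d = −0.75 · ln(1 − (4/3)·0.363636) = −0.75 · ln(0.515152) = −0.75 · (-0.663293) = 0.4975.

0.4975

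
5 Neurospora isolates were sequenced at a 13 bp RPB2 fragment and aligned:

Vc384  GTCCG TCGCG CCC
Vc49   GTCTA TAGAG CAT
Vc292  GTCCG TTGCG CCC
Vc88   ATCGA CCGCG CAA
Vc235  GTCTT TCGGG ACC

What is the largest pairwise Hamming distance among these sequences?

8

Pairwise Hamming distances:
  Vc384 vs Vc49: 6
  Vc384 vs Vc292: 1
  Vc384 vs Vc88: 6
  Vc384 vs Vc235: 4
  Vc49 vs Vc292: 6
  Vc49 vs Vc88: 6
  Vc49 vs Vc235: 6
  Vc292 vs Vc88: 7
  Vc292 vs Vc235: 5
  Vc88 vs Vc235: 8
The largest is 8, between Vc88 and Vc235.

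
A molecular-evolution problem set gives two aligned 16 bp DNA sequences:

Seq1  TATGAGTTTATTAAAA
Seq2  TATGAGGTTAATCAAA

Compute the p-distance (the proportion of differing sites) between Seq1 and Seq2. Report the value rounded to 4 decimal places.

Differing sites — 7:T/G; 11:T/A; 13:A/C.
There are 3 differences over 16 sites, so p = 3/16 = 0.1875.

0.1875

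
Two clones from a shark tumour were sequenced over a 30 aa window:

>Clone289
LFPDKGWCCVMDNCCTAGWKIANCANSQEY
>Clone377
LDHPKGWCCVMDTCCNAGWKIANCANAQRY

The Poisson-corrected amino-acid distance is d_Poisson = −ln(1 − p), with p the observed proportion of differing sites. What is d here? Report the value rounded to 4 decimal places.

0.2657

Differing sites — 2:F/D; 3:P/H; 4:D/P; 13:N/T; 16:T/N; 27:S/A; 29:E/R.
p = 7/30 = 0.233333.
d = −ln(1 − 0.233333) = −ln(0.766667) = 0.2657.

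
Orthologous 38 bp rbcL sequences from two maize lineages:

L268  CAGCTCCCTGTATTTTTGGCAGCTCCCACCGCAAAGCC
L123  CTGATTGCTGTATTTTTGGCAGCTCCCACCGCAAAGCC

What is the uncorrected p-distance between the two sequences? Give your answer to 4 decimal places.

Mismatches occur at site 2 (A↔T), site 4 (C↔A), site 6 (C↔T), site 7 (C↔G).
There are 4 differences over 38 sites, so p = 4/38 = 0.1053.

0.1053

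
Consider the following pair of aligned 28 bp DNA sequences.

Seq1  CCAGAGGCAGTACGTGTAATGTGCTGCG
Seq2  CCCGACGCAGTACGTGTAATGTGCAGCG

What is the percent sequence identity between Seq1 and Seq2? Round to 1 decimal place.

89.3%

The sequences differ at positions 3 (A/C), 6 (G/C), 25 (T/A).
25 of the 28 sites match, so the percent identity is 25/28 × 100 = 89.3%.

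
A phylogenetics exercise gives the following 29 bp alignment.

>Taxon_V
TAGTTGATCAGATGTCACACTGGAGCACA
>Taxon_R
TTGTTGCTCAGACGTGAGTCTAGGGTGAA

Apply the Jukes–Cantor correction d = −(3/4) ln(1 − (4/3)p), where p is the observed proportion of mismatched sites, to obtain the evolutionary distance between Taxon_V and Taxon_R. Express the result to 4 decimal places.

Differing sites — 2:A/T; 7:A/C; 13:T/C; 16:C/G; 18:C/G; 19:A/T; 22:G/A; 24:A/G; 26:C/T; 27:A/G; 28:C/A.
p = 11/29 = 0.379310.
d = −0.75 · ln(1 − (4/3)·0.379310) = −0.75 · ln(0.494253) = −0.75 · (-0.704708) = 0.5285.

0.5285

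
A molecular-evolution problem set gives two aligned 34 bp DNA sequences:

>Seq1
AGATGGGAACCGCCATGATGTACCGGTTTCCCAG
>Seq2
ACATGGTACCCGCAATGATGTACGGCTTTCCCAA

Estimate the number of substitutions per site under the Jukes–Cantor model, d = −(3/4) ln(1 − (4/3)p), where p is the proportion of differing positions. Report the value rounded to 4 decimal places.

0.2407

Mismatches occur at site 2 (G↔C), site 7 (G↔T), site 9 (A↔C), site 14 (C↔A), site 24 (C↔G), site 26 (G↔C), site 34 (G↔A).
p = 7/34 = 0.205882.
d = −0.75 · ln(1 − (4/3)·0.205882) = −0.75 · ln(0.725491) = −0.75 · (-0.320907) = 0.2407.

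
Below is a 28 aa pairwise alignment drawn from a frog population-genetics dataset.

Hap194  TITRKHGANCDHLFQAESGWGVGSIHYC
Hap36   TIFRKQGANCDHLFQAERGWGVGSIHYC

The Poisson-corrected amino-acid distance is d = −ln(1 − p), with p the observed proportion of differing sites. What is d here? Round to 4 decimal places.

0.1133

Mismatches occur at site 3 (T/F), site 6 (H/Q), site 18 (S/R).
p = 3/28 = 0.107143.
d = −ln(1 − 0.107143) = −ln(0.892857) = 0.1133.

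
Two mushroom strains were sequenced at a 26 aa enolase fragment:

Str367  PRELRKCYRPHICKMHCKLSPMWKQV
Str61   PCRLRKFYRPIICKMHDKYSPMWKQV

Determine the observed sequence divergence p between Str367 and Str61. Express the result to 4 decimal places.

Mismatches occur at site 2 (R/C), site 3 (E/R), site 7 (C/F), site 11 (H/I), site 17 (C/D), site 19 (L/Y).
There are 6 differences over 26 sites, so p = 6/26 = 0.2308.

0.2308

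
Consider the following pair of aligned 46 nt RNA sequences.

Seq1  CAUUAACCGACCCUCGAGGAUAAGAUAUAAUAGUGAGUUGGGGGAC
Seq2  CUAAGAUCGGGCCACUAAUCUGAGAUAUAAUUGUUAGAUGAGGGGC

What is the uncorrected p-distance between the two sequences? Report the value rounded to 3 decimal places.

Differing sites — 2:A/U; 3:U/A; 4:U/A; 5:A/G; 7:C/U; 10:A/G; 11:C/G; 14:U/A; 16:G/U; 18:G/A; 19:G/U; 20:A/C; 22:A/G; 32:A/U; 35:G/U; 38:U/A; 41:G/A; 45:A/G.
There are 18 differences over 46 sites, so p = 18/46 = 0.391.

0.391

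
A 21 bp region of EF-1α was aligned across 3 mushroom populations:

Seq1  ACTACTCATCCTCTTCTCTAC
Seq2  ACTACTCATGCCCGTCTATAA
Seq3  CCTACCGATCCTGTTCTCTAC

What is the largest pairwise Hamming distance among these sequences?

Pairwise Hamming distances:
  Seq1 vs Seq2: 5
  Seq1 vs Seq3: 4
  Seq2 vs Seq3: 9
The largest is 9, between Seq2 and Seq3.

9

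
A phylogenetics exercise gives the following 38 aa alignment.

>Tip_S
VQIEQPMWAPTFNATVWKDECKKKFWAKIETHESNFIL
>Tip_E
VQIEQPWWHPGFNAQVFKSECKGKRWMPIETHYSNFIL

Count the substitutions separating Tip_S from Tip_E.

Differing sites — 7:M/W; 9:A/H; 11:T/G; 15:T/Q; 17:W/F; 19:D/S; 23:K/G; 25:F/R; 27:A/M; 28:K/P; 33:E/Y.
That gives 11 mismatches out of 38 aligned sites, so the Hamming distance is 11.

11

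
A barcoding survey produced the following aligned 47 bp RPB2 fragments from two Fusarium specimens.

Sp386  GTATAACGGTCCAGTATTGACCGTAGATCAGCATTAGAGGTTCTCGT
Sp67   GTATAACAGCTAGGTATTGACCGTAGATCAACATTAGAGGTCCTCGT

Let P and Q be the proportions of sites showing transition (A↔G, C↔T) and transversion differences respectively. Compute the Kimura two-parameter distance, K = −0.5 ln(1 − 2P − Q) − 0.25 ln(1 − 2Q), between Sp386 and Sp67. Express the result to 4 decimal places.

0.1728

Differing sites — 8:G/A (Ti); 10:T/C (Ti); 11:C/T (Ti); 12:C/A (Tv); 13:A/G (Ti); 31:G/A (Ti); 42:T/C (Ti).
Of the 7 differences, 6 transitions and 1 transversion over 47 sites: P = 6/47 = 0.127660, Q = 1/47 = 0.021277.
d = −0.5·ln(0.723403) − 0.25·ln(0.957446) = −0.5·(-0.323789) − 0.25·(-0.043486) = 0.1728.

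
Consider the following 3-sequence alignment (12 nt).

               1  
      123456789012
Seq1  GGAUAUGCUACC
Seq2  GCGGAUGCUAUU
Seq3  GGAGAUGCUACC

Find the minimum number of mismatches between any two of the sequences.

1

Pairwise Hamming distances:
  Seq1 vs Seq2: 5
  Seq1 vs Seq3: 1
  Seq2 vs Seq3: 4
The smallest is 1, between Seq1 and Seq3.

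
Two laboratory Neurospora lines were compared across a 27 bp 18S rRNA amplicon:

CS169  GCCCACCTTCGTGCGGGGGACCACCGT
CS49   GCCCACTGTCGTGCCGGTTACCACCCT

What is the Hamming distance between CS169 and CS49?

The sequences differ at positions 7 (C/T), 8 (T/G), 15 (G/C), 18 (G/T), 19 (G/T), 26 (G/C).
That gives 6 mismatches out of 27 aligned sites, so the Hamming distance is 6.

6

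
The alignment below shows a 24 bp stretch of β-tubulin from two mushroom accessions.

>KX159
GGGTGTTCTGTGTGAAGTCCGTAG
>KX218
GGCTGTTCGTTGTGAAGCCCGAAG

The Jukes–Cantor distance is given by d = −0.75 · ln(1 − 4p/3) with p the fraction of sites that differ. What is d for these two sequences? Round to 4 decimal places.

0.2441

The sequences differ at positions 3 (G/C), 9 (T/G), 10 (G/T), 18 (T/C), 22 (T/A).
p = 5/24 = 0.208333.
d = −0.75 · ln(1 − (4/3)·0.208333) = −0.75 · ln(0.722223) = −0.75 · (-0.325421) = 0.2441.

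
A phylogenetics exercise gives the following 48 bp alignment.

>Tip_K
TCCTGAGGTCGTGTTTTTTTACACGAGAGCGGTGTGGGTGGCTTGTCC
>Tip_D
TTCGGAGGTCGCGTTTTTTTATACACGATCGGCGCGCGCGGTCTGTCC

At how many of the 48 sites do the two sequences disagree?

13

Differing sites — 2:C/T; 4:T/G; 12:T/C; 22:C/T; 25:G/A; 26:A/C; 29:G/T; 33:T/C; 35:T/C; 37:G/C; 39:T/C; 42:C/T; 43:T/C.
That gives 13 mismatches out of 48 aligned sites, so the Hamming distance is 13.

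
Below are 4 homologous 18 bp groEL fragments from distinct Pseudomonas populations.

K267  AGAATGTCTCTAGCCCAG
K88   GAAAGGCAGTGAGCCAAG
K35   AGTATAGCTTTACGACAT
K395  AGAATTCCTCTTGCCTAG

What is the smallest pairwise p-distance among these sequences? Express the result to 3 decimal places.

Pairwise Hamming distances:
  K267 vs K88: 9
  K267 vs K35: 8
  K267 vs K395: 4
  K88 vs K35: 14
  K88 vs K395: 10
  K35 vs K395: 10
The smallest is 4 mismatches, between K267 and K395; p = 4/18 = 0.222.

0.222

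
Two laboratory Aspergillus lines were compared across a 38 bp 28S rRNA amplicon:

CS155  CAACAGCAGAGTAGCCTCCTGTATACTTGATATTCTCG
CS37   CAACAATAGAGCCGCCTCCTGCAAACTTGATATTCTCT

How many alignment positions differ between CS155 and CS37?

7

The sequences differ at positions 6 (G/A), 7 (C/T), 12 (T/C), 13 (A/C), 22 (T/C), 24 (T/A), 38 (G/T).
That gives 7 mismatches out of 38 aligned sites, so the Hamming distance is 7.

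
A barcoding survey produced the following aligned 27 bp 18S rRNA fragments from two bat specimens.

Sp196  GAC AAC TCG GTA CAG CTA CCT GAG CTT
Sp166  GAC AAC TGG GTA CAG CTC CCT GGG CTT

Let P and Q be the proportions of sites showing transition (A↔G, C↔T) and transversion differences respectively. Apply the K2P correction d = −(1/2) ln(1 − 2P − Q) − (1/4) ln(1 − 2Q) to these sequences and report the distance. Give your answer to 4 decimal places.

0.1203

Mismatches occur at site 8 (C/G, transversion), site 18 (A/C, transversion), site 23 (A/G, transition).
Of the 3 differences, 1 transition and 2 transversions over 27 sites: P = 1/27 = 0.037037, Q = 2/27 = 0.074074.
d = −0.5·ln(0.851852) − 0.25·ln(0.851852) = −0.5·(-0.160342) − 0.25·(-0.160342) = 0.1203.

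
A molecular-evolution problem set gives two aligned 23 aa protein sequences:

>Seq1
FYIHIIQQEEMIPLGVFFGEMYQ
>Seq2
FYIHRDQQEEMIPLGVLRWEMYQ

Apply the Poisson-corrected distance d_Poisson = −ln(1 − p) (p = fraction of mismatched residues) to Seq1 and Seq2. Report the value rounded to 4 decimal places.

0.2451

The sequences differ at positions 5 (I/R), 6 (I/D), 17 (F/L), 18 (F/R), 19 (G/W).
p = 5/23 = 0.217391.
d = −ln(1 − 0.217391) = −ln(0.782609) = 0.2451.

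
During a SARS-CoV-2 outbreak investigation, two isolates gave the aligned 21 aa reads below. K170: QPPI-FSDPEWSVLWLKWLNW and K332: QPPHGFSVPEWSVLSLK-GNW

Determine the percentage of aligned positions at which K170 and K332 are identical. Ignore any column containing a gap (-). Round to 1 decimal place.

Excluding the 2 gap columns leaves 19 comparable sites.
Differing sites — 4:I/H; 8:D/V; 15:W/S; 19:L/G.
15 of the 19 comparable sites match, so the percent identity is 15/19 × 100 = 78.9%.

78.9%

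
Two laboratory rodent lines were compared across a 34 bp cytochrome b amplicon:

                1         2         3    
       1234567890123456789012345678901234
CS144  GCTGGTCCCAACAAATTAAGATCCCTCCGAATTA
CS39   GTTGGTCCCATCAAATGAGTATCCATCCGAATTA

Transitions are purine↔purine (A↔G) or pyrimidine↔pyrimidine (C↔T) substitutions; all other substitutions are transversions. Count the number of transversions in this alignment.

Mismatches occur at site 2 (C→T, transition), site 11 (A→T, transversion), site 17 (T→G, transversion), site 19 (A→G, transition), site 20 (G→T, transversion), site 25 (C→A, transversion).
Of the 6 differences, 2 transitions and 4 transversions, so the answer is 4.

4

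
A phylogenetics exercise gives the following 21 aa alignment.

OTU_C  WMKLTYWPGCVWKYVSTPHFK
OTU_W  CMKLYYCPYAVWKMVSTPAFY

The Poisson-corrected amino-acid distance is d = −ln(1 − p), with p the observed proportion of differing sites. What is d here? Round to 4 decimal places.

The sequences differ at positions 1 (W/C), 5 (T/Y), 7 (W/C), 9 (G/Y), 10 (C/A), 14 (Y/M), 19 (H/A), 21 (K/Y).
p = 8/21 = 0.380952.
d = −ln(1 − 0.380952) = −ln(0.619048) = 0.4796.

0.4796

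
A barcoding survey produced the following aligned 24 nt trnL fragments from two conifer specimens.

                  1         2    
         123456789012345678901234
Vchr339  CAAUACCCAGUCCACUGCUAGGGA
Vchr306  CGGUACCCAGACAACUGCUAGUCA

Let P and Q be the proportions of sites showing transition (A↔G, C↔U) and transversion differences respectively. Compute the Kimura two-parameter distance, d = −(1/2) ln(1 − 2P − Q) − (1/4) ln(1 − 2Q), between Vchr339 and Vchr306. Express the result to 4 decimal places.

0.3041

Mismatches occur at site 2 (A/G, transition), site 3 (A/G, transition), site 11 (U/A, transversion), site 13 (C/A, transversion), site 22 (G/U, transversion), site 23 (G/C, transversion).
Of the 6 differences, 2 transitions and 4 transversions over 24 sites: P = 2/24 = 0.083333, Q = 4/24 = 0.166667.
d = −0.5·ln(0.666667) − 0.25·ln(0.666666) = −0.5·(-0.405465) − 0.25·(-0.405466) = 0.3041.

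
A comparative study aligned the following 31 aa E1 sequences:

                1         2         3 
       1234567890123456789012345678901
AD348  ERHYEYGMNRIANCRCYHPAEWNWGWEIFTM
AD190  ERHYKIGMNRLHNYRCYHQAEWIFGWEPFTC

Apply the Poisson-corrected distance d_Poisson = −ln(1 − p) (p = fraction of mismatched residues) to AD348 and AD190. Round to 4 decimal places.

Differing sites — 5:E/K; 6:Y/I; 11:I/L; 12:A/H; 14:C/Y; 19:P/Q; 23:N/I; 24:W/F; 28:I/P; 31:M/C.
p = 10/31 = 0.322581.
d = −ln(1 − 0.322581) = −ln(0.677419) = 0.3895.

0.3895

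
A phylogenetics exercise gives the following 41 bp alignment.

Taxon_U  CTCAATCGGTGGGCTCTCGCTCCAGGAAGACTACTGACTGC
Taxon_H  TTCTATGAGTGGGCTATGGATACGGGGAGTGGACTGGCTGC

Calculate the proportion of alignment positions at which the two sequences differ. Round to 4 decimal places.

Mismatches occur at site 1 (C→T), site 4 (A→T), site 7 (C→G), site 8 (G→A), site 16 (C→A), site 18 (C→G), site 20 (C→A), site 22 (C→A), site 24 (A→G), site 27 (A→G), site 30 (A→T), site 31 (C→G), site 32 (T→G), site 37 (A→G).
There are 14 differences over 41 sites, so p = 14/41 = 0.3415.

0.3415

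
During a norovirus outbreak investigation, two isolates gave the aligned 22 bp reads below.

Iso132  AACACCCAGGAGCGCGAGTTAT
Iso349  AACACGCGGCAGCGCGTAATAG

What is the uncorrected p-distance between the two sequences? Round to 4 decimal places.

0.3182

Mismatches occur at site 6 (C→G), site 8 (A→G), site 10 (G→C), site 17 (A→T), site 18 (G→A), site 19 (T→A), site 22 (T→G).
There are 7 differences over 22 sites, so p = 7/22 = 0.3182.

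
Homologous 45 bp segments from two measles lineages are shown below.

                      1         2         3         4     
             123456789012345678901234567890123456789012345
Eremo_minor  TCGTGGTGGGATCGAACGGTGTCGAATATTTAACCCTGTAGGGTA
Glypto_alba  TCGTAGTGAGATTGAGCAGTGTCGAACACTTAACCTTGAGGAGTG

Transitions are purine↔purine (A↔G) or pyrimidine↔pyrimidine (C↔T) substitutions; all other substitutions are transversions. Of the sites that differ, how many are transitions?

Differing sites — 5:G/A (Ti); 9:G/A (Ti); 13:C/T (Ti); 16:A/G (Ti); 18:G/A (Ti); 27:T/C (Ti); 29:T/C (Ti); 36:C/T (Ti); 39:T/A (Tv); 40:A/G (Ti); 42:G/A (Ti); 45:A/G (Ti).
Of the 12 differences, 11 transitions and 1 transversion, so the answer is 11.

11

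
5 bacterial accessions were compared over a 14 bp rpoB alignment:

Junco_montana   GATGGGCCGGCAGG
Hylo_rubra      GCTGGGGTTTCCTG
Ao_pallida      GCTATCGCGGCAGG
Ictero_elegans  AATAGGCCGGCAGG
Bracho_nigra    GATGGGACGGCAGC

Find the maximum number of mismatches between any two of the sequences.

Pairwise Hamming distances:
  Junco_montana vs Hylo_rubra: 7
  Junco_montana vs Ao_pallida: 5
  Junco_montana vs Ictero_elegans: 2
  Junco_montana vs Bracho_nigra: 2
  Hylo_rubra vs Ao_pallida: 8
  Hylo_rubra vs Ictero_elegans: 9
  Hylo_rubra vs Bracho_nigra: 8
  Ao_pallida vs Ictero_elegans: 5
  Ao_pallida vs Bracho_nigra: 6
  Ictero_elegans vs Bracho_nigra: 4
The largest is 9, between Hylo_rubra and Ictero_elegans.

9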